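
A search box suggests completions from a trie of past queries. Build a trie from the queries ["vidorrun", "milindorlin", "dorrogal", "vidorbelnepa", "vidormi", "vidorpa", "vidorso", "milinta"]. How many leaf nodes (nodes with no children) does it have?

Leaves are exactly the stored words that no other stored word extends.
Those words: "dorrogal", "milindorlin", "milinta", "vidorbelnepa", "vidormi", "vidorpa", "vidorrun", "vidorso"
Leaf count: 8

8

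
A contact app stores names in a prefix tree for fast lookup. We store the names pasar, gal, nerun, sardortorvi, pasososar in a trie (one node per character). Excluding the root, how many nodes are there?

Trace insertions, counting only characters that open a new branch:
  "pasar" → 5 new (p, a, s, a, r)
  "gal" → 3 new (g, a, l)
  "nerun" → 5 new (n, e, r, u, n)
  "sardortorvi" → 11 new (s, a, r, d, o, r, t, o, r, v, i)
  "pasososar" → prefix "pas" already present; 6 new (o, s, o, s, a, r)
Total nodes = 5 + 3 + 5 + 11 + 6 = 30

30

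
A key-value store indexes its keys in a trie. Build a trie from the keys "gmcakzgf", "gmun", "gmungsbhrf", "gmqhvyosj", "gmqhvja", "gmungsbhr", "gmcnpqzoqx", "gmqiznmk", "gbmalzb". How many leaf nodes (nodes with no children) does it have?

Leaves are exactly the stored words that no other stored word extends.
Those words: "gbmalzb", "gmcakzgf", "gmcnpqzoqx", "gmqhvja", "gmqhvyosj", "gmqiznmk", "gmungsbhrf"
Leaf count: 7

7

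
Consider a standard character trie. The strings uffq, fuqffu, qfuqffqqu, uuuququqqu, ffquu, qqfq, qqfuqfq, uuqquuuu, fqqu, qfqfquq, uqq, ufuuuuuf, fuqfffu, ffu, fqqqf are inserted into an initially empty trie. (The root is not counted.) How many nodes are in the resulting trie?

Trace insertions, counting only characters that open a new branch:
  "uffq" → 4 new (u, f, f, q)
  "fuqffu" → 6 new (f, u, q, f, f, u)
  "qfuqffqqu" → 9 new (q, f, u, q, f, f, q, q, u)
  "uuuququqqu" → prefix "u" already present; 9 new (u, u, q, u, q, u, q, q, u)
  "ffquu" → prefix "f" already present; 4 new (f, q, u, u)
  "qqfq" → prefix "q" already present; 3 new (q, f, q)
  "qqfuqfq" → prefix "qqf" already present; 4 new (u, q, f, q)
  "uuqquuuu" → prefix "uu" already present; 6 new (q, q, u, u, u, u)
  "fqqu" → prefix "f" already present; 3 new (q, q, u)
  "qfqfquq" → prefix "qf" already present; 5 new (q, f, q, u, q)
  "uqq" → prefix "u" already present; 2 new (q, q)
  "ufuuuuuf" → prefix "uf" already present; 6 new (u, u, u, u, u, f)
  "fuqfffu" → prefix "fuqff" already present; 2 new (f, u)
  "ffu" → prefix "ff" already present; 1 new (u)
  "fqqqf" → prefix "fqq" already present; 2 new (q, f)
Total nodes = 4 + 6 + 9 + 9 + 4 + 3 + 4 + 6 + 3 + 5 + 2 + 6 + 2 + 1 + 2 = 66

66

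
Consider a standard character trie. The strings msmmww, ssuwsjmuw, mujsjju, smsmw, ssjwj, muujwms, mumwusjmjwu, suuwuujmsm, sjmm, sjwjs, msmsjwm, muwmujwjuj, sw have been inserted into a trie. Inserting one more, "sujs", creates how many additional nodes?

The longest prefix of "sujs" already in the trie is "su" (length 2).
New nodes needed: |"sujs"| − 2 = 4 − 2 = 2.

2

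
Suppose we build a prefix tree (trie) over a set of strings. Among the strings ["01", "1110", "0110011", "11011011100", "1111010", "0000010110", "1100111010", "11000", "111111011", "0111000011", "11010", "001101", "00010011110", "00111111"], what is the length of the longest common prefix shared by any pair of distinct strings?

4

The deepest shared node is where two words last agree before diverging.
"001101" and "00111111" agree on "0011" (4 characters) before diverging; nothing deeper is shared.
Longest shared-prefix length: 4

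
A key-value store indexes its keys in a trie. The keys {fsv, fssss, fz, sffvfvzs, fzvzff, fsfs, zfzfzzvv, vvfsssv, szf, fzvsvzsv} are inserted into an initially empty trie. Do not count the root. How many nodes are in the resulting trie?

Insert word by word; a character creates a node only if that edge doesn't already exist:
  "fsv" → 3 new (f, s, v)
  "fssss" → prefix "fs" already present; 3 new (s, s, s)
  "fz" → prefix "f" already present; 1 new (z)
  "sffvfvzs" → 8 new (s, f, f, v, f, v, z, s)
  "fzvzff" → prefix "fz" already present; 4 new (v, z, f, f)
  "fsfs" → prefix "fs" already present; 2 new (f, s)
  "zfzfzzvv" → 8 new (z, f, z, f, z, z, v, v)
  "vvfsssv" → 7 new (v, v, f, s, s, s, v)
  "szf" → prefix "s" already present; 2 new (z, f)
  "fzvsvzsv" → prefix "fzv" already present; 5 new (s, v, z, s, v)
Total nodes = 3 + 3 + 1 + 8 + 4 + 2 + 8 + 7 + 2 + 5 = 43

43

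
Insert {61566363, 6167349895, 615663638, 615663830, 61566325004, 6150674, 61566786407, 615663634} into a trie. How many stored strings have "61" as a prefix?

8

Filter for entries beginning with "61":
Matches: "6150674", "61566325004", "61566363", "615663634", "615663638", "615663830", "61566786407", "6167349895"
Count: 8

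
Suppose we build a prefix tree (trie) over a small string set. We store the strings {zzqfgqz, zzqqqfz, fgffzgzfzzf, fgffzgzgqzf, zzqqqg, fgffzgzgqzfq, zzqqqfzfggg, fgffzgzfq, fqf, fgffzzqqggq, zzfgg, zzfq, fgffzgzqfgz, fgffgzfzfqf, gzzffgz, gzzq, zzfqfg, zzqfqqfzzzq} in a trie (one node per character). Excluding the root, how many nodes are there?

For each word, the new-node count is its length minus the longest prefix already in the trie:
  "zzqfgqz" → 7 new (z, z, q, f, g, q, z)
  "zzqqqfz" → prefix "zzq" already present; 4 new (q, q, f, z)
  "fgffzgzfzzf" → 11 new (f, g, f, f, z, g, z, f, z, z, f)
  "fgffzgzgqzf" → prefix "fgffzgz" already present; 4 new (g, q, z, f)
  "zzqqqg" → prefix "zzqqq" already present; 1 new (g)
  "fgffzgzgqzfq" → prefix "fgffzgzgqzf" already present; 1 new (q)
  "zzqqqfzfggg" → prefix "zzqqqfz" already present; 4 new (f, g, g, g)
  "fgffzgzfq" → prefix "fgffzgzf" already present; 1 new (q)
  "fqf" → prefix "f" already present; 2 new (q, f)
  "fgffzzqqggq" → prefix "fgffz" already present; 6 new (z, q, q, g, g, q)
  "zzfgg" → prefix "zz" already present; 3 new (f, g, g)
  "zzfq" → prefix "zzf" already present; 1 new (q)
  "fgffzgzqfgz" → prefix "fgffzgz" already present; 4 new (q, f, g, z)
  "fgffgzfzfqf" → prefix "fgff" already present; 7 new (g, z, f, z, f, q, f)
  "gzzffgz" → 7 new (g, z, z, f, f, g, z)
  "gzzq" → prefix "gzz" already present; 1 new (q)
  "zzfqfg" → prefix "zzfq" already present; 2 new (f, g)
  "zzqfqqfzzzq" → prefix "zzqf" already present; 7 new (q, q, f, z, z, z, q)
Total nodes = 7 + 4 + 11 + 4 + 1 + 1 + 4 + 1 + 2 + 6 + 3 + 1 + 4 + 7 + 7 + 1 + 2 + 7 = 73

73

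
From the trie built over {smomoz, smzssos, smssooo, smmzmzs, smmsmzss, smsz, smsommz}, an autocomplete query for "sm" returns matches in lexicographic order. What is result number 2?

Words with prefix "sm", in lexicographic order: "smmsmzss", "smmzmzs", "smomoz", "smsommz", "smssooo", "smsz", "smzssos"
The 2nd is smmzmzs.

smmzmzs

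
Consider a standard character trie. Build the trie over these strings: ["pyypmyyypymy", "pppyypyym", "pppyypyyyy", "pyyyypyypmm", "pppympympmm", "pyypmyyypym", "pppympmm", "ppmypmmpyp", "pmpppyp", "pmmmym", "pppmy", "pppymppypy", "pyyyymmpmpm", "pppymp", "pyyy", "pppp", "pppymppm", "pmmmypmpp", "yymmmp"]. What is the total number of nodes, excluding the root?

81

Count nodes per top-level branch (shared prefixes stored once):
  'p'-branch (pmmmym, pmmmypmpp, pmpppyp, ppmypmmpyp, pppmy, pppp, pppymp, pppympmm, pppymppm, pppymppypy, pppympympmm, pppyypyym, pppyypyyyy, pyypmyyypym, pyypmyyypymy, pyyy, pyyyymmpmpm, pyyyypyypmm): 75 nodes
  'y'-branch (yymmmp): 6 nodes
Sum: 81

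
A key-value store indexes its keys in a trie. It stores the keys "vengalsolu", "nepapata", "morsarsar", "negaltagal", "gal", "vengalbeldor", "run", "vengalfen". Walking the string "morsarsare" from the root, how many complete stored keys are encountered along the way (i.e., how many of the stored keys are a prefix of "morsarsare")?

Traverse "morsarsare" character by character; count nodes along the way that are marked as word ends.
Prefixes of the query that are stored words: "morsarsar"
Count: 1

1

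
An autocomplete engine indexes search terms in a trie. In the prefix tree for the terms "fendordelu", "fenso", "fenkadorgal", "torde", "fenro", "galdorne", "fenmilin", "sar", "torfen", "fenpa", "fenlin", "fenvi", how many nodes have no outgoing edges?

A leaf is a node with no children — equivalently, the end of a word that is not a proper prefix of any other stored word.
Those words: "fendordelu", "fenkadorgal", "fenlin", "fenmilin", "fenpa", "fenro", "fenso", "fenvi", "galdorne", "sar", "torde", "torfen"
Leaf count: 12

12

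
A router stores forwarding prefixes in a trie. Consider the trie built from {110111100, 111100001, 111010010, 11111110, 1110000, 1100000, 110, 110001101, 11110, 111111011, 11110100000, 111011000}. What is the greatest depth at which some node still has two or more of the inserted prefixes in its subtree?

6

Look for the deepest trie node that still has at least two words in its subtree.
e.g. "111111011" and "11111110" share the prefix "111111" of length 6; no pair shares a longer one.
Longest shared-prefix length: 6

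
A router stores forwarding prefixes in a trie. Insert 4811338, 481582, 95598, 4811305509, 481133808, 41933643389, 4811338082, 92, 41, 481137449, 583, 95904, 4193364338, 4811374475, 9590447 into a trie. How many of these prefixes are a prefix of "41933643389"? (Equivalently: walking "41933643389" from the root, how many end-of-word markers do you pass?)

3

Traverse "41933643389" character by character; count nodes along the way that are marked as word ends.
Prefixes of the query that are stored words: "41", "4193364338", "41933643389"
Count: 3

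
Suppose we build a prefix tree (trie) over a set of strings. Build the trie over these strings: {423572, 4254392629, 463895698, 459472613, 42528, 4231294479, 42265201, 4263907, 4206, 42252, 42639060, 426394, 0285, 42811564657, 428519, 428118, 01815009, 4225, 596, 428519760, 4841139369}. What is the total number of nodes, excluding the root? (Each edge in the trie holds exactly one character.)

96

For each word, the new-node count is its length minus the longest prefix already in the trie:
  "423572" → 6 new (4, 2, 3, 5, 7, 2)
  "4254392629" → prefix "42" already present; 8 new (5, 4, 3, 9, 2, 6, 2, 9)
  "463895698" → prefix "4" already present; 8 new (6, 3, 8, 9, 5, 6, 9, 8)
  "459472613" → prefix "4" already present; 8 new (5, 9, 4, 7, 2, 6, 1, 3)
  "42528" → prefix "425" already present; 2 new (2, 8)
  "4231294479" → prefix "423" already present; 7 new (1, 2, 9, 4, 4, 7, 9)
  "42265201" → prefix "42" already present; 6 new (2, 6, 5, 2, 0, 1)
  "4263907" → prefix "42" already present; 5 new (6, 3, 9, 0, 7)
  "4206" → prefix "42" already present; 2 new (0, 6)
  "42252" → prefix "422" already present; 2 new (5, 2)
  "42639060" → prefix "426390" already present; 2 new (6, 0)
  "426394" → prefix "42639" already present; 1 new (4)
  "0285" → 4 new (0, 2, 8, 5)
  "42811564657" → prefix "42" already present; 9 new (8, 1, 1, 5, 6, 4, 6, 5, 7)
  "428519" → prefix "428" already present; 3 new (5, 1, 9)
  "428118" → prefix "42811" already present; 1 new (8)
  "01815009" → prefix "0" already present; 7 new (1, 8, 1, 5, 0, 0, 9)
  "4225" → prefix "4225" already present; 0 new (none)
  "596" → 3 new (5, 9, 6)
  "428519760" → prefix "428519" already present; 3 new (7, 6, 0)
  "4841139369" → prefix "4" already present; 9 new (8, 4, 1, 1, 3, 9, 3, 6, 9)
Total nodes = 6 + 8 + 8 + 8 + 2 + 7 + 6 + 5 + 2 + 2 + 2 + 1 + 4 + 9 + 3 + 1 + 7 + 0 + 3 + 3 + 9 = 96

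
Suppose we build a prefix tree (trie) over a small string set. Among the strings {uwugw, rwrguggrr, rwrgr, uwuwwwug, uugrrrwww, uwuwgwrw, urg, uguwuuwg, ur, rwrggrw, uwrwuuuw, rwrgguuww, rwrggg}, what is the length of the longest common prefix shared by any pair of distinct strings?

5

Equivalently: take the maximum, over all pairs, of their longest common prefix length.
e.g. "rwrggg" and "rwrggrw" share the prefix "rwrgg" of length 5; no pair shares a longer one.
Longest shared-prefix length: 5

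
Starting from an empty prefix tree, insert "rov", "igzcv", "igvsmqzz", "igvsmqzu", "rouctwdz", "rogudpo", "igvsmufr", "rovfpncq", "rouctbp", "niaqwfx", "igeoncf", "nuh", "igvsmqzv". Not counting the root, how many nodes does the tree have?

51

For each word, the new-node count is its length minus the longest prefix already in the trie:
  "rov" → 3 new (r, o, v)
  "igzcv" → 5 new (i, g, z, c, v)
  "igvsmqzz" → prefix "ig" already present; 6 new (v, s, m, q, z, z)
  "igvsmqzu" → prefix "igvsmqz" already present; 1 new (u)
  "rouctwdz" → prefix "ro" already present; 6 new (u, c, t, w, d, z)
  "rogudpo" → prefix "ro" already present; 5 new (g, u, d, p, o)
  "igvsmufr" → prefix "igvsm" already present; 3 new (u, f, r)
  "rovfpncq" → prefix "rov" already present; 5 new (f, p, n, c, q)
  "rouctbp" → prefix "rouct" already present; 2 new (b, p)
  "niaqwfx" → 7 new (n, i, a, q, w, f, x)
  "igeoncf" → prefix "ig" already present; 5 new (e, o, n, c, f)
  "nuh" → prefix "n" already present; 2 new (u, h)
  "igvsmqzv" → prefix "igvsmqz" already present; 1 new (v)
Total nodes = 3 + 5 + 6 + 1 + 6 + 5 + 3 + 5 + 2 + 7 + 5 + 2 + 1 = 51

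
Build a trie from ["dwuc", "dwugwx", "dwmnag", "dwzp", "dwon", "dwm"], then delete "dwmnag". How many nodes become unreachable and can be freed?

3

After clearing the end-marker at "dwmnag", prune upward until reaching a node still needed by another word.
The suffix "nag" (3 nodes) is used only by "dwmnag"; "dwm" is itself a stored word, so pruning stops there.
Nodes removed: 3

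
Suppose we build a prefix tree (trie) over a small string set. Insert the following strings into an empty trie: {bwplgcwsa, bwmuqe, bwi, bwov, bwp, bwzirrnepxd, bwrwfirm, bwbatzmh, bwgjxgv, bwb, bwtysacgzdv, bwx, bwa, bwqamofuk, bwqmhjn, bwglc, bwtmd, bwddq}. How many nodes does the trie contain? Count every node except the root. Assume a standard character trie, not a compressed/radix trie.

For each word, the new-node count is its length minus the longest prefix already in the trie:
  "bwplgcwsa" → 9 new (b, w, p, l, g, c, w, s, a)
  "bwmuqe" → prefix "bw" already present; 4 new (m, u, q, e)
  "bwi" → prefix "bw" already present; 1 new (i)
  "bwov" → prefix "bw" already present; 2 new (o, v)
  "bwp" → prefix "bwp" already present; 0 new (none)
  "bwzirrnepxd" → prefix "bw" already present; 9 new (z, i, r, r, n, e, p, x, d)
  "bwrwfirm" → prefix "bw" already present; 6 new (r, w, f, i, r, m)
  "bwbatzmh" → prefix "bw" already present; 6 new (b, a, t, z, m, h)
  "bwgjxgv" → prefix "bw" already present; 5 new (g, j, x, g, v)
  "bwb" → prefix "bwb" already present; 0 new (none)
  "bwtysacgzdv" → prefix "bw" already present; 9 new (t, y, s, a, c, g, z, d, v)
  "bwx" → prefix "bw" already present; 1 new (x)
  "bwa" → prefix "bw" already present; 1 new (a)
  "bwqamofuk" → prefix "bw" already present; 7 new (q, a, m, o, f, u, k)
  "bwqmhjn" → prefix "bwq" already present; 4 new (m, h, j, n)
  "bwglc" → prefix "bwg" already present; 2 new (l, c)
  "bwtmd" → prefix "bwt" already present; 2 new (m, d)
  "bwddq" → prefix "bw" already present; 3 new (d, d, q)
Total nodes = 9 + 4 + 1 + 2 + 0 + 9 + 6 + 6 + 5 + 0 + 9 + 1 + 1 + 7 + 4 + 2 + 2 + 3 = 71

71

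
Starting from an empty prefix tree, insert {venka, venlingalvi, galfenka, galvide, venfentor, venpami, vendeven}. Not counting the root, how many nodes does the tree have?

Count nodes per top-level branch (shared prefixes stored once):
  'g'-branch (galfenka, galvide): 12 nodes
  'v'-branch (vendeven, venfentor, venka, venlingalvi, venpami): 28 nodes
Sum: 40

40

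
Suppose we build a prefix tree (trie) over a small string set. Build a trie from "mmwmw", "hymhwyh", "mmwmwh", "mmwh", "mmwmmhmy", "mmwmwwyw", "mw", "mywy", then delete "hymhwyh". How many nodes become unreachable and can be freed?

7

A node on "hymhwyh"'s path can go only if nothing else ends at it or branches off below it.
No other word shares any prefix with "hymhwyh", so all 7 of its nodes go.
Nodes removed: 7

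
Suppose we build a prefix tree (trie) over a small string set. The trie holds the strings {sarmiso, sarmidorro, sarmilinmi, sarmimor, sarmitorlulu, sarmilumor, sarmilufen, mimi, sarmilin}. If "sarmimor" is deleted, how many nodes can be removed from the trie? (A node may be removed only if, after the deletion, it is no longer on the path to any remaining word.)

3

Walk "sarmimor" from the leaf back toward the root, removing each node that no remaining word uses.
The suffix "mor" (3 nodes) is used only by "sarmimor"; the node for "sarmi" still has the child "s", so pruning stops there.
Nodes removed: 3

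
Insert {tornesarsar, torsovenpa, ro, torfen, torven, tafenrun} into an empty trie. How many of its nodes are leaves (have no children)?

Leaves are exactly the stored words that no other stored word extends.
Those words: "ro", "tafenrun", "torfen", "tornesarsar", "torsovenpa", "torven"
Leaf count: 6

6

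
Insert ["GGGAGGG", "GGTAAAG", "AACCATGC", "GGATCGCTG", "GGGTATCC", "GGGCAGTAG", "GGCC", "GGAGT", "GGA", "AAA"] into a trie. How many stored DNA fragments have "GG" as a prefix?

Walk to "GG"; the words in its subtree are exactly those with that prefix.
Matches: "GGA", "GGAGT", "GGATCGCTG", "GGCC", "GGGAGGG", "GGGCAGTAG", "GGGTATCC", "GGTAAAG"
Count: 8

8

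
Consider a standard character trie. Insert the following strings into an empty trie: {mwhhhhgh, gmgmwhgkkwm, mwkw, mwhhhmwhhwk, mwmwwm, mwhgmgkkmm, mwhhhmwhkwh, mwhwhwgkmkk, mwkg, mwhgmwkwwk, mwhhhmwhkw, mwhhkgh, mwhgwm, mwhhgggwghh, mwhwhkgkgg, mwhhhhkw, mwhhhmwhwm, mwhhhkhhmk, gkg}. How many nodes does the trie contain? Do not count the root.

Trace insertions, counting only characters that open a new branch:
  "mwhhhhgh" → 8 new (m, w, h, h, h, h, g, h)
  "gmgmwhgkkwm" → 11 new (g, m, g, m, w, h, g, k, k, w, m)
  "mwkw" → prefix "mw" already present; 2 new (k, w)
  "mwhhhmwhhwk" → prefix "mwhhh" already present; 6 new (m, w, h, h, w, k)
  "mwmwwm" → prefix "mw" already present; 4 new (m, w, w, m)
  "mwhgmgkkmm" → prefix "mwh" already present; 7 new (g, m, g, k, k, m, m)
  "mwhhhmwhkwh" → prefix "mwhhhmwh" already present; 3 new (k, w, h)
  "mwhwhwgkmkk" → prefix "mwh" already present; 8 new (w, h, w, g, k, m, k, k)
  "mwkg" → prefix "mwk" already present; 1 new (g)
  "mwhgmwkwwk" → prefix "mwhgm" already present; 5 new (w, k, w, w, k)
  "mwhhhmwhkw" → prefix "mwhhhmwhkw" already present; 0 new (none)
  "mwhhkgh" → prefix "mwhh" already present; 3 new (k, g, h)
  "mwhgwm" → prefix "mwhg" already present; 2 new (w, m)
  "mwhhgggwghh" → prefix "mwhh" already present; 7 new (g, g, g, w, g, h, h)
  "mwhwhkgkgg" → prefix "mwhwh" already present; 5 new (k, g, k, g, g)
  "mwhhhhkw" → prefix "mwhhhh" already present; 2 new (k, w)
  "mwhhhmwhwm" → prefix "mwhhhmwh" already present; 2 new (w, m)
  "mwhhhkhhmk" → prefix "mwhhh" already present; 5 new (k, h, h, m, k)
  "gkg" → prefix "g" already present; 2 new (k, g)
Total nodes = 8 + 11 + 2 + 6 + 4 + 7 + 3 + 8 + 1 + 5 + 0 + 3 + 2 + 7 + 5 + 2 + 2 + 5 + 2 = 83

83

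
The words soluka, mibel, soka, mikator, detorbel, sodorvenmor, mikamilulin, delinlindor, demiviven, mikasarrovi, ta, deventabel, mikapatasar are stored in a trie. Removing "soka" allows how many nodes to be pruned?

A node on "soka"'s path can go only if nothing else ends at it or branches off below it.
The suffix "ka" (2 nodes) is used only by "soka"; the node for "so" still has the child "l", so pruning stops there.
Nodes removed: 2

2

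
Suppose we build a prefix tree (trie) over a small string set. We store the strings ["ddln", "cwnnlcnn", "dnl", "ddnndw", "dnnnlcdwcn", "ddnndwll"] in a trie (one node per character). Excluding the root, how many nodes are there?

28

Trace insertions, counting only characters that open a new branch:
  "ddln" → 4 new (d, d, l, n)
  "cwnnlcnn" → 8 new (c, w, n, n, l, c, n, n)
  "dnl" → prefix "d" already present; 2 new (n, l)
  "ddnndw" → prefix "dd" already present; 4 new (n, n, d, w)
  "dnnnlcdwcn" → prefix "dn" already present; 8 new (n, n, l, c, d, w, c, n)
  "ddnndwll" → prefix "ddnndw" already present; 2 new (l, l)
Total nodes = 4 + 8 + 2 + 4 + 8 + 2 = 28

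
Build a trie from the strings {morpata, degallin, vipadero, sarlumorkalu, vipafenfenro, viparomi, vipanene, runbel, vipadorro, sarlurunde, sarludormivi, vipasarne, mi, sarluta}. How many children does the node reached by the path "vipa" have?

5

Follow the path "vipa" to its node, then look at its outgoing edges.
Characters that immediately follow "vipa" among the stored strings: {d, f, n, r, s}.
That node has 5 child edges.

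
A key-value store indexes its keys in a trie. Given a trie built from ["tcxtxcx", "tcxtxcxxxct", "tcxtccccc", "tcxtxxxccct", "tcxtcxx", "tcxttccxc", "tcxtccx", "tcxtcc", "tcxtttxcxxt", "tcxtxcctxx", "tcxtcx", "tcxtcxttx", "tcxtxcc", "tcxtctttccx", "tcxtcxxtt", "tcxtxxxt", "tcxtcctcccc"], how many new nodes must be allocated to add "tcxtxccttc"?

2

The longest prefix of "tcxtxccttc" already in the trie is "tcxtxcct" (length 8).
So 10 − 8 = 2 new nodes.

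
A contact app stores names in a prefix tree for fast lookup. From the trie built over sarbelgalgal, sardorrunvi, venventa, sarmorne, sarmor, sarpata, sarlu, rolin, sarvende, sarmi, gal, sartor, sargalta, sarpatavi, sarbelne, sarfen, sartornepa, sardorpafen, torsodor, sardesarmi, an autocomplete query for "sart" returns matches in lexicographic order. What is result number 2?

sartornepa

DFS of the "sart" subtree visits, in order: "sartor", "sartornepa"
Position 2: sartornepa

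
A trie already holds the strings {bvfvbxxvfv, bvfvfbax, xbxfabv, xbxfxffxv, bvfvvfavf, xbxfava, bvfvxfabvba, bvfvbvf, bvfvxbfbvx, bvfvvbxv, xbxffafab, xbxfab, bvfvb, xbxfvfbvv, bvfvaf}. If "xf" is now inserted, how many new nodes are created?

The longest prefix of "xf" already in the trie is "x" (length 1).
So 2 − 1 = 1 new nodes.

1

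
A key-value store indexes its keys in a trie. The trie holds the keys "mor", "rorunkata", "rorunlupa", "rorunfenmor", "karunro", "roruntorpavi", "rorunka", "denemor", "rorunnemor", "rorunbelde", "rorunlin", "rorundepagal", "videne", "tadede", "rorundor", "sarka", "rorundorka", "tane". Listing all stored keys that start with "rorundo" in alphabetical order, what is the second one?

Words with prefix "rorundo", in lexicographic order: "rorundor", "rorundorka"
Position 2: rorundorka

rorundorka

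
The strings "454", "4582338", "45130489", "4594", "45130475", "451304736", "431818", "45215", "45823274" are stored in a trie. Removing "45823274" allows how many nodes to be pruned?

Walk "45823274" from the leaf back toward the root, removing each node that no remaining word uses.
The suffix "274" (3 nodes) is used only by "45823274"; the node for "45823" still has the child "3", so pruning stops there.
Nodes removed: 3

3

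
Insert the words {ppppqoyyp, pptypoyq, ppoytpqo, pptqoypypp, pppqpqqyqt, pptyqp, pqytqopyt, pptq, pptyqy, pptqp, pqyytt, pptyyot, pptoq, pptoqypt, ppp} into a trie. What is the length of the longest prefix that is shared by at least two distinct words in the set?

5

The deepest shared node is where two words last agree before diverging.
e.g. "pptoq" and "pptoqypt" share the prefix "pptoq" of length 5; no pair shares a longer one.
Longest shared-prefix length: 5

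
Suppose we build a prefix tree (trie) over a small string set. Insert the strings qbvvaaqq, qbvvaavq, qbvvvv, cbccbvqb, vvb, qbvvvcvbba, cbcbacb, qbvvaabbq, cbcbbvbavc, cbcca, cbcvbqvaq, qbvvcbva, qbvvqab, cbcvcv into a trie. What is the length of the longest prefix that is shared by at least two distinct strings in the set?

6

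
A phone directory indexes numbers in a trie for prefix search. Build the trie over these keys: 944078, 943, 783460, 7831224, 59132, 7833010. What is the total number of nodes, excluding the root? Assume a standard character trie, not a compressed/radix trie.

26

Trie structure (* marks end of a word):
(root)
├─ 5
│  └─ 9
│     └─ 1
│        └─ 3
│           └─ 2 *
├─ 7
│  └─ 8
│     └─ 3
│        ├─ 1
│        │  └─ 2
│        │     └─ 2
│        │        └─ 4 *
│        ├─ 3
│        │  └─ 0
│        │     └─ 1
│        │        └─ 0 *
│        └─ 4
│           └─ 6
│              └─ 0 *
└─ 9
   └─ 4
      ├─ 3 *
      └─ 4
         └─ 0
            └─ 7
               └─ 8 *
Counting every labelled node above: 26.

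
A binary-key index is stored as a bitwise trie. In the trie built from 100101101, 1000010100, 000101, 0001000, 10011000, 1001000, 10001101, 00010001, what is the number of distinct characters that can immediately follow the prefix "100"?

Follow the path "100" to its node, then look at its outgoing edges.
Characters that immediately follow "100" among the stored strings: {0, 1}.
That node has 2 child edges.

2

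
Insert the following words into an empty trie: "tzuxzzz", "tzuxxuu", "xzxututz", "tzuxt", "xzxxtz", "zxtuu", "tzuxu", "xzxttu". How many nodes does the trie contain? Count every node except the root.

31

Insert word by word; a character creates a node only if that edge doesn't already exist:
  "tzuxzzz" → 7 new (t, z, u, x, z, z, z)
  "tzuxxuu" → prefix "tzux" already present; 3 new (x, u, u)
  "xzxututz" → 8 new (x, z, x, u, t, u, t, z)
  "tzuxt" → prefix "tzux" already present; 1 new (t)
  "xzxxtz" → prefix "xzx" already present; 3 new (x, t, z)
  "zxtuu" → 5 new (z, x, t, u, u)
  "tzuxu" → prefix "tzux" already present; 1 new (u)
  "xzxttu" → prefix "xzx" already present; 3 new (t, t, u)
Total nodes = 7 + 3 + 8 + 1 + 3 + 5 + 1 + 3 = 31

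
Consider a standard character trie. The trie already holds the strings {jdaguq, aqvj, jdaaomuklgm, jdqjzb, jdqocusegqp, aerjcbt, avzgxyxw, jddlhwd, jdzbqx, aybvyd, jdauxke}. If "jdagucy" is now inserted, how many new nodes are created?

2

The longest prefix of "jdagucy" already in the trie is "jdagu" (length 5).
Each of the 2 remaining characters creates one node.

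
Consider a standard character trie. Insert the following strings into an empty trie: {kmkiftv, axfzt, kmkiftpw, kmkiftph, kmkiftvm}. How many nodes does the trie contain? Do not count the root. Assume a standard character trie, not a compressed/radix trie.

Trie structure (* marks end of a word):
(root)
├─ a
│  └─ x
│     └─ f
│        └─ z
│           └─ t *
└─ k
   └─ m
      └─ k
         └─ i
            └─ f
               └─ t
                  ├─ p
                  │  ├─ h *
                  │  └─ w *
                  └─ v *
                     └─ m *
Counting every labelled node above: 16.

16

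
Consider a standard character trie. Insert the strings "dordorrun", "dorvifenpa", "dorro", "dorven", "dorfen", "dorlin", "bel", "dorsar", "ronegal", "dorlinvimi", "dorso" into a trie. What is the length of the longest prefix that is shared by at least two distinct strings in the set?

Look for the deepest trie node that still has at least two words in its subtree.
e.g. "dorlin" and "dorlinvimi" share the prefix "dorlin" of length 6; no pair shares a longer one.
Longest shared-prefix length: 6

6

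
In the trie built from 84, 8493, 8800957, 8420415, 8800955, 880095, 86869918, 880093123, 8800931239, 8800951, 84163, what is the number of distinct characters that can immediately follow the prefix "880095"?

3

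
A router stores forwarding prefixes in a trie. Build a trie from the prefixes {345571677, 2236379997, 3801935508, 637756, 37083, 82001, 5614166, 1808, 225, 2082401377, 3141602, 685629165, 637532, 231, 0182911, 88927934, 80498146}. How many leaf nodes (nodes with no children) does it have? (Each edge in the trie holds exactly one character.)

17

A leaf is a node with no children — equivalently, the end of a word that is not a proper prefix of any other stored word.
Those words: "0182911", "1808", "2082401377", "2236379997", "225", "231", "3141602", "345571677", "37083", "3801935508", "5614166", "637532", "637756", "685629165", "80498146", "82001", "88927934"
Leaf count: 17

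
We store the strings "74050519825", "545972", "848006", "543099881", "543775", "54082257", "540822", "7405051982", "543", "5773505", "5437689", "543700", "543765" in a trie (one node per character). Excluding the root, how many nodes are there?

For each word, the new-node count is its length minus the longest prefix already in the trie:
  "74050519825" → 11 new (7, 4, 0, 5, 0, 5, 1, 9, 8, 2, 5)
  "545972" → 6 new (5, 4, 5, 9, 7, 2)
  "848006" → 6 new (8, 4, 8, 0, 0, 6)
  "543099881" → prefix "54" already present; 7 new (3, 0, 9, 9, 8, 8, 1)
  "543775" → prefix "543" already present; 3 new (7, 7, 5)
  "54082257" → prefix "54" already present; 6 new (0, 8, 2, 2, 5, 7)
  "540822" → prefix "540822" already present; 0 new (none)
  "7405051982" → prefix "7405051982" already present; 0 new (none)
  "543" → prefix "543" already present; 0 new (none)
  "5773505" → prefix "5" already present; 6 new (7, 7, 3, 5, 0, 5)
  "5437689" → prefix "5437" already present; 3 new (6, 8, 9)
  "543700" → prefix "5437" already present; 2 new (0, 0)
  "543765" → prefix "54376" already present; 1 new (5)
Total nodes = 11 + 6 + 6 + 7 + 3 + 6 + 0 + 0 + 0 + 6 + 3 + 2 + 1 = 51

51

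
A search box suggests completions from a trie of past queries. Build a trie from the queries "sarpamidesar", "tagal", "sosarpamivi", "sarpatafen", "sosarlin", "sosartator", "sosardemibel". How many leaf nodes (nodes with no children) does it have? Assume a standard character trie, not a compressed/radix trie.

A leaf is a node with no children — equivalently, the end of a word that is not a proper prefix of any other stored word.
Those words: "sarpamidesar", "sarpatafen", "sosardemibel", "sosarlin", "sosarpamivi", "sosartator", "tagal"
Leaf count: 7

7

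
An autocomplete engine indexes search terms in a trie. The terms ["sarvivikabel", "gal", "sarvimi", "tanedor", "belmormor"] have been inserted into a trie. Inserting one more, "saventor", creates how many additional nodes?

6

Walking "saventor" from the root, the first 2 characters ("sa") follow existing edges; "v" is the first miss.
New nodes needed: |"saventor"| − 2 = 8 − 2 = 6.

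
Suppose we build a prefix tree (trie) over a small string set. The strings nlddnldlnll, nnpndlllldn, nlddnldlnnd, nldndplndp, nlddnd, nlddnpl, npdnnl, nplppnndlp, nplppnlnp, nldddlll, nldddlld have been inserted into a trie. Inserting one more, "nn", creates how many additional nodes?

0

Every character of "nn" already lies on an existing path (it is a prefix of some stored word).
No new nodes are needed: 0.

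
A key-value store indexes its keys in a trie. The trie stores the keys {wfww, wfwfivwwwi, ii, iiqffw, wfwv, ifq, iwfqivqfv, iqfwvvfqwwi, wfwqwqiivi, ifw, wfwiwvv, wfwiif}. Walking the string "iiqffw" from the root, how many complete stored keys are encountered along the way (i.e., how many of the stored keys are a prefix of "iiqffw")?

Walk "iiqffw" from the root; an end-of-word marker is hit whenever a stored word is a prefix of "iiqffw".
Prefixes of the query that are stored words: "ii", "iiqffw"
Count: 2

2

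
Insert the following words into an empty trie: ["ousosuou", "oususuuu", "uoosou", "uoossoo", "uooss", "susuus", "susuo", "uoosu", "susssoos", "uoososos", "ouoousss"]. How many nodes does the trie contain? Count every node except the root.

Trace insertions, counting only characters that open a new branch:
  "ousosuou" → 8 new (o, u, s, o, s, u, o, u)
  "oususuuu" → prefix "ous" already present; 5 new (u, s, u, u, u)
  "uoosou" → 6 new (u, o, o, s, o, u)
  "uoossoo" → prefix "uoos" already present; 3 new (s, o, o)
  "uooss" → prefix "uooss" already present; 0 new (none)
  "susuus" → 6 new (s, u, s, u, u, s)
  "susuo" → prefix "susu" already present; 1 new (o)
  "uoosu" → prefix "uoos" already present; 1 new (u)
  "susssoos" → prefix "sus" already present; 5 new (s, s, o, o, s)
  "uoososos" → prefix "uooso" already present; 3 new (s, o, s)
  "ouoousss" → prefix "ou" already present; 6 new (o, o, u, s, s, s)
Total nodes = 8 + 5 + 6 + 3 + 0 + 6 + 1 + 1 + 5 + 3 + 6 = 44

44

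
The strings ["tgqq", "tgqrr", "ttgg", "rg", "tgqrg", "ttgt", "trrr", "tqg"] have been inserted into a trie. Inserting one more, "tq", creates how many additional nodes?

0

Every character of "tq" already lies on an existing path (it is a prefix of some stored word).
No new nodes are needed: 0.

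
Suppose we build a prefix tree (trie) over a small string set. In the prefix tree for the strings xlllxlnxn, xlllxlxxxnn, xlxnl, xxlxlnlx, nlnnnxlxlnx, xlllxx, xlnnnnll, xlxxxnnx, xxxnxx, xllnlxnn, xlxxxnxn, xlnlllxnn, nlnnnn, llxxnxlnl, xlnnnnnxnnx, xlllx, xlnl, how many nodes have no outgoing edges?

15

Leaves are exactly the stored words that no other stored word extends.
Those words: "llxxnxlnl", "nlnnnn", "nlnnnxlxlnx", "xlllxlnxn", "xlllxlxxxnn", "xlllxx", "xllnlxnn", "xlnlllxnn", "xlnnnnll", "xlnnnnnxnnx", "xlxnl", "xlxxxnnx", "xlxxxnxn", "xxlxlnlx", "xxxnxx"
Leaf count: 15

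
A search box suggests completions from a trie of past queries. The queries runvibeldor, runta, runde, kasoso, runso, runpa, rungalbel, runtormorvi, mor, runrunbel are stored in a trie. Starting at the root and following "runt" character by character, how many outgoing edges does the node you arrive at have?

The children of the "runt" node are the distinct next characters among strings starting with "runt".
Distinct next characters after "runt": a, o.
That node has 2 child edges.

2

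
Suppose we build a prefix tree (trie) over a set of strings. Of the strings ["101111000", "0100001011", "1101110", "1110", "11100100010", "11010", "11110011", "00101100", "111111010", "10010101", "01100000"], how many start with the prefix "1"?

8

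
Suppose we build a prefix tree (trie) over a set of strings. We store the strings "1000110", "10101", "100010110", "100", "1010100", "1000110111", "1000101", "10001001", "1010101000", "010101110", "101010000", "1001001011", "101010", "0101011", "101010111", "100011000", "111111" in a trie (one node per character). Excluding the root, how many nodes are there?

52

Trace insertions, counting only characters that open a new branch:
  "1000110" → 7 new (1, 0, 0, 0, 1, 1, 0)
  "10101" → prefix "10" already present; 3 new (1, 0, 1)
  "100010110" → prefix "10001" already present; 4 new (0, 1, 1, 0)
  "100" → prefix "100" already present; 0 new (none)
  "1010100" → prefix "10101" already present; 2 new (0, 0)
  "1000110111" → prefix "1000110" already present; 3 new (1, 1, 1)
  "1000101" → prefix "1000101" already present; 0 new (none)
  "10001001" → prefix "100010" already present; 2 new (0, 1)
  "1010101000" → prefix "101010" already present; 4 new (1, 0, 0, 0)
  "010101110" → 9 new (0, 1, 0, 1, 0, 1, 1, 1, 0)
  "101010000" → prefix "1010100" already present; 2 new (0, 0)
  "1001001011" → prefix "100" already present; 7 new (1, 0, 0, 1, 0, 1, 1)
  "101010" → prefix "101010" already present; 0 new (none)
  "0101011" → prefix "0101011" already present; 0 new (none)
  "101010111" → prefix "1010101" already present; 2 new (1, 1)
  "100011000" → prefix "1000110" already present; 2 new (0, 0)
  "111111" → prefix "1" already present; 5 new (1, 1, 1, 1, 1)
Total nodes = 7 + 3 + 4 + 0 + 2 + 3 + 0 + 2 + 4 + 9 + 2 + 7 + 0 + 0 + 2 + 2 + 5 = 52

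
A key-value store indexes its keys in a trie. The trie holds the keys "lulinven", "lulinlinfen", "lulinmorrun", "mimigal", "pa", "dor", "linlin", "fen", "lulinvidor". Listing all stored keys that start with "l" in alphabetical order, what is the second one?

DFS of the "l" subtree visits, in order: "linlin", "lulinlinfen", "lulinmorrun", "lulinven", "lulinvidor"
Position 2: lulinlinfen

lulinlinfen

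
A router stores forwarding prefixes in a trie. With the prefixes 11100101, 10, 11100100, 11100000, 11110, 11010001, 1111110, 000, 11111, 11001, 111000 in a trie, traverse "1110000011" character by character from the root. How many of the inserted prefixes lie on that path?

2

Traverse "1110000011" character by character; count nodes along the way that are marked as word ends.
Prefixes of the query that are stored words: "111000", "11100000"
Count: 2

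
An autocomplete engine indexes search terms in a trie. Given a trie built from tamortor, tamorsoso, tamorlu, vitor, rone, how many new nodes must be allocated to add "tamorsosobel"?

3

Walking "tamorsosobel" from the root, the first 9 characters ("tamorsoso") follow existing edges; "b" is the first miss.
So 12 − 9 = 3 new nodes.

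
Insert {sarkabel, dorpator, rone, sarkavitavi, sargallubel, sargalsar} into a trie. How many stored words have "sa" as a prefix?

Walk to "sa"; the words in its subtree are exactly those with that prefix.
Matches: "sargallubel", "sargalsar", "sarkabel", "sarkavitavi"
Count: 4

4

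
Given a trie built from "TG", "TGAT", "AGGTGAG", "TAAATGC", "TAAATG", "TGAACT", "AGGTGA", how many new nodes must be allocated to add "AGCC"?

The longest prefix of "AGCC" already in the trie is "AG" (length 2).
Each of the 2 remaining characters creates one node.

2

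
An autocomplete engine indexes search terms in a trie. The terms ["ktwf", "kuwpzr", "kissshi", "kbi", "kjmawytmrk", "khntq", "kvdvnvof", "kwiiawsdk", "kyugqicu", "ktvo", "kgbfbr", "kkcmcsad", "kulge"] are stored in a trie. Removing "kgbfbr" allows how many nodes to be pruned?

5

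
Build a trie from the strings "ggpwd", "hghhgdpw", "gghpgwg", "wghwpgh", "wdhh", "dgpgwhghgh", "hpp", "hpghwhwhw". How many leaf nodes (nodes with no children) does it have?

8

A leaf is a node with no children — equivalently, the end of a word that is not a proper prefix of any other stored word.
Those words: "dgpgwhghgh", "gghpgwg", "ggpwd", "hghhgdpw", "hpghwhwhw", "hpp", "wdhh", "wghwpgh"
Leaf count: 8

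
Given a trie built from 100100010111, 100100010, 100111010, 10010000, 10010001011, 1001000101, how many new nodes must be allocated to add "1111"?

3

The longest prefix of "1111" already in the trie is "1" (length 1).
New nodes needed: |"1111"| − 1 = 4 − 1 = 3.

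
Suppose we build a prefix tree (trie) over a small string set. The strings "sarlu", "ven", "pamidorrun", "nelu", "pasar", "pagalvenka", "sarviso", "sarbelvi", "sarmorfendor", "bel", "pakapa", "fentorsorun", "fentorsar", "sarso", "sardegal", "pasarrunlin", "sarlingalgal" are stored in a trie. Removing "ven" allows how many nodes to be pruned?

3

After clearing the end-marker at "ven", prune upward until reaching a node still needed by another word.
No other word shares any prefix with "ven", so all 3 of its nodes go.
Nodes removed: 3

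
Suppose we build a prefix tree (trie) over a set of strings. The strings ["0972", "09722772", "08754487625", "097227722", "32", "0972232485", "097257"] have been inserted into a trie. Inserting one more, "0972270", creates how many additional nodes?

1

Walking "0972270" from the root, the first 6 characters ("097227") follow existing edges; "0" is the first miss.
New nodes needed: |"0972270"| − 6 = 7 − 6 = 1.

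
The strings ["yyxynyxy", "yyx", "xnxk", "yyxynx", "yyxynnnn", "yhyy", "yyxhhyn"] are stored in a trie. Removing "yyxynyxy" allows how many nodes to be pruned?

A node on "yyxynyxy"'s path can go only if nothing else ends at it or branches off below it.
The suffix "yxy" (3 nodes) is used only by "yyxynyxy"; the node for "yyxyn" still has the child "x", so pruning stops there.
Nodes removed: 3

3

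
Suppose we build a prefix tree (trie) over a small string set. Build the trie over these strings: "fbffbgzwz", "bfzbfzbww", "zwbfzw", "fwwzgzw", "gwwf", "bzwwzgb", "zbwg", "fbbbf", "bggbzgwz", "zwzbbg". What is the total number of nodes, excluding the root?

57

Trace insertions, counting only characters that open a new branch:
  "fbffbgzwz" → 9 new (f, b, f, f, b, g, z, w, z)
  "bfzbfzbww" → 9 new (b, f, z, b, f, z, b, w, w)
  "zwbfzw" → 6 new (z, w, b, f, z, w)
  "fwwzgzw" → prefix "f" already present; 6 new (w, w, z, g, z, w)
  "gwwf" → 4 new (g, w, w, f)
  "bzwwzgb" → prefix "b" already present; 6 new (z, w, w, z, g, b)
  "zbwg" → prefix "z" already present; 3 new (b, w, g)
  "fbbbf" → prefix "fb" already present; 3 new (b, b, f)
  "bggbzgwz" → prefix "b" already present; 7 new (g, g, b, z, g, w, z)
  "zwzbbg" → prefix "zw" already present; 4 new (z, b, b, g)
Total nodes = 9 + 9 + 6 + 6 + 4 + 6 + 3 + 3 + 7 + 4 = 57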